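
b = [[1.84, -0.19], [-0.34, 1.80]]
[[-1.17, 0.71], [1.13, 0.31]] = b@[[-0.58, 0.41], [0.52, 0.25]]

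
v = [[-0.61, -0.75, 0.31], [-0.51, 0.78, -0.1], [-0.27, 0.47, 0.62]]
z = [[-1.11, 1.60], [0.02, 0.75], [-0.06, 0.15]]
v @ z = [[0.64, -1.49], [0.59, -0.25], [0.27, 0.01]]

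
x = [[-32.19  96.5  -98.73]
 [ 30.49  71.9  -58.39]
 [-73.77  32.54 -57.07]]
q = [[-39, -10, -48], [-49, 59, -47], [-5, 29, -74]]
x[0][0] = -32.19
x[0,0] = -32.19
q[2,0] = -5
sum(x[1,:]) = 44.0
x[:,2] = [-98.73, -58.39, -57.07]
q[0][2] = -48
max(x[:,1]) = 96.5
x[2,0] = -73.77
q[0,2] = -48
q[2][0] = -5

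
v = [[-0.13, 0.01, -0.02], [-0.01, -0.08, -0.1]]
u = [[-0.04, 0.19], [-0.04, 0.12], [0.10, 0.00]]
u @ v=[[0.0, -0.02, -0.02], [0.0, -0.01, -0.01], [-0.01, 0.00, -0.00]]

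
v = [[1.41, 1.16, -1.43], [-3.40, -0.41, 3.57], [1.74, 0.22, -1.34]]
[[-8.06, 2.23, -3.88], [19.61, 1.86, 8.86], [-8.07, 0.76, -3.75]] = v @ [[-1.5, 2.73, -0.88], [-0.13, 2.86, -0.29], [4.05, 3.45, 1.61]]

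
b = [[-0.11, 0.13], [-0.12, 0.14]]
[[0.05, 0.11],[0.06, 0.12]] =b@ [[0.34, -0.65], [0.69, 0.33]]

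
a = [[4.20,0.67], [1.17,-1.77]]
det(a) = -8.218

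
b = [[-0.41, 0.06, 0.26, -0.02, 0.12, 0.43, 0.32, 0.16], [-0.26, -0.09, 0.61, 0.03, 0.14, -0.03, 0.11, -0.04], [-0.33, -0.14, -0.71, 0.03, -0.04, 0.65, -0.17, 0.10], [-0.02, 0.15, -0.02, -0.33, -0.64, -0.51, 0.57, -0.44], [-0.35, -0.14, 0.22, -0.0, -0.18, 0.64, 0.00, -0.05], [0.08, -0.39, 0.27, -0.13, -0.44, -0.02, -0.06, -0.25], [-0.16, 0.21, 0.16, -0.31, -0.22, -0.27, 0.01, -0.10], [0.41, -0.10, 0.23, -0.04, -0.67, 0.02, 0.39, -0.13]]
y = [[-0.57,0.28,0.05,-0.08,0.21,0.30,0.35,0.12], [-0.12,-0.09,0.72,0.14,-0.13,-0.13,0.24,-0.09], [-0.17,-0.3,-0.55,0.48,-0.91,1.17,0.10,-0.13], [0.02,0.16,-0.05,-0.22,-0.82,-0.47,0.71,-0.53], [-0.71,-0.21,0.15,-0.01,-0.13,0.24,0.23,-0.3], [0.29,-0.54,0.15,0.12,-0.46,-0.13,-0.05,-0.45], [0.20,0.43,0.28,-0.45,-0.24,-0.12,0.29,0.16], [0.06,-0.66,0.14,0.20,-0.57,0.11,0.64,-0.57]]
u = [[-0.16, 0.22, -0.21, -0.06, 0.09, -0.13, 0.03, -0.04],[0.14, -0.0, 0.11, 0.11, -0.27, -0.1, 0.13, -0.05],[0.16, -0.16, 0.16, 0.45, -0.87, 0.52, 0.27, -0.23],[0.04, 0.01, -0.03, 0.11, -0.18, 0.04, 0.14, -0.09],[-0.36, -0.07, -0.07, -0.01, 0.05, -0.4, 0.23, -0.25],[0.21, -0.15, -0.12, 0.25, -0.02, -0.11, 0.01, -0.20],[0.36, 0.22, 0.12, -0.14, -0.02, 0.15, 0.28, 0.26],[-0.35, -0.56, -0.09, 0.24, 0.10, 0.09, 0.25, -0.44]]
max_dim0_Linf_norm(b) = 0.71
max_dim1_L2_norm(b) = 1.15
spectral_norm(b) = 1.59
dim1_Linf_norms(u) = [0.22, 0.27, 0.87, 0.18, 0.4, 0.25, 0.36, 0.56]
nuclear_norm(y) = 7.19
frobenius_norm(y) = 3.14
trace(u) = -0.11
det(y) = -0.01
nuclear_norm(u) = 4.01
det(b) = 0.00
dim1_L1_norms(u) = [0.94, 0.91, 2.82, 0.64, 1.44, 1.07, 1.55, 2.12]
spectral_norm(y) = 2.05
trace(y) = -1.97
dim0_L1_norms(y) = [2.14, 2.67, 2.09, 1.7, 3.47, 2.67, 2.61, 2.35]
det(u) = -0.00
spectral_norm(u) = 1.31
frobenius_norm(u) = 1.89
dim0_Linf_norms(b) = [0.41, 0.39, 0.71, 0.33, 0.67, 0.65, 0.57, 0.44]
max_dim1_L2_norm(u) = 1.2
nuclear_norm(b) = 5.48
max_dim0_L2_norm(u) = 0.94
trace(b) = -1.86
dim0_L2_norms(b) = [0.82, 0.53, 1.07, 0.48, 1.08, 1.16, 0.79, 0.57]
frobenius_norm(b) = 2.40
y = u + b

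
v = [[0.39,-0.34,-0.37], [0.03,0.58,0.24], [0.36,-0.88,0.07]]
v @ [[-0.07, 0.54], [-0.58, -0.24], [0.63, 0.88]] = [[-0.06, -0.03], [-0.19, 0.09], [0.53, 0.47]]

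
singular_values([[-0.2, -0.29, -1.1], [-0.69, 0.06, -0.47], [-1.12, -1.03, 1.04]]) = [1.89, 1.28, 0.47]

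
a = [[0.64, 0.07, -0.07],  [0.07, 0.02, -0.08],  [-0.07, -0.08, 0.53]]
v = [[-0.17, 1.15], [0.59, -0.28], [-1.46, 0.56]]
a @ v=[[0.03,0.68], [0.12,0.03], [-0.81,0.24]]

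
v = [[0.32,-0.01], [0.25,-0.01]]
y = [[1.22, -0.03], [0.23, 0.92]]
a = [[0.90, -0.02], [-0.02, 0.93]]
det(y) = 1.13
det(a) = 0.84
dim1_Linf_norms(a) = [0.9, 0.93]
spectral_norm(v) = 0.41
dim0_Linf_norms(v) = [0.32, 0.01]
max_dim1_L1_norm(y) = 1.25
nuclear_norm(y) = 2.16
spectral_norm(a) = 0.94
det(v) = -0.00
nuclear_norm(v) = 0.41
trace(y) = 2.14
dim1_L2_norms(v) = [0.32, 0.25]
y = a + v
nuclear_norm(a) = 1.83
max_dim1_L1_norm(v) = 0.33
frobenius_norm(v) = 0.41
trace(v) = 0.31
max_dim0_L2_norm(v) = 0.41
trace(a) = 1.83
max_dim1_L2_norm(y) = 1.22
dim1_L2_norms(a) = [0.9, 0.93]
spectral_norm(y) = 1.26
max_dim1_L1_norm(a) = 0.95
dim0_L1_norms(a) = [0.92, 0.95]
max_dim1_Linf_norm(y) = 1.22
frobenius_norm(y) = 1.55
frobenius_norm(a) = 1.29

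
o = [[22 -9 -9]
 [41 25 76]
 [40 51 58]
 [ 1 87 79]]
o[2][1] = 51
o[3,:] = [1, 87, 79]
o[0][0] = 22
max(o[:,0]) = 41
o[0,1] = -9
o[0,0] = 22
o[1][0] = 41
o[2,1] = 51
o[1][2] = 76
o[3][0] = 1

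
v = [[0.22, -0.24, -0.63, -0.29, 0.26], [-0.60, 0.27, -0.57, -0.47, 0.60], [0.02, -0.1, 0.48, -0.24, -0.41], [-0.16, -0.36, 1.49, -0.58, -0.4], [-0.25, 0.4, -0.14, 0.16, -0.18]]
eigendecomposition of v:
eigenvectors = [[0.40+0.00j, -0.30+0.00j, (0.53+0j), (-0.58+0.02j), (-0.58-0.02j)],[(0.66+0j), -0.75+0.00j, (0.68+0j), (-0.68+0j), -0.68-0.00j],[0.02+0.00j, (0.16+0j), (-0.02+0j), (-0.13+0.08j), (-0.13-0.08j)],[0.51+0.00j, (0.52+0j), -0.49+0.00j, (0.35+0.09j), (0.35-0.09j)],[(-0.38+0j), (-0.2+0j), 0.14+0.00j, (-0.19+0.06j), -0.19-0.06j]]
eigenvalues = [(-0.82+0j), (0.64+0j), (0.27+0j), (0.06+0.09j), (0.06-0.09j)]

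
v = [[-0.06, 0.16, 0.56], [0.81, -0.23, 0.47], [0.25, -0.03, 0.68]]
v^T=[[-0.06, 0.81, 0.25], [0.16, -0.23, -0.03], [0.56, 0.47, 0.68]]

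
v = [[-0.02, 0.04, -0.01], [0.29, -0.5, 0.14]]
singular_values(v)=[0.6, 0.0]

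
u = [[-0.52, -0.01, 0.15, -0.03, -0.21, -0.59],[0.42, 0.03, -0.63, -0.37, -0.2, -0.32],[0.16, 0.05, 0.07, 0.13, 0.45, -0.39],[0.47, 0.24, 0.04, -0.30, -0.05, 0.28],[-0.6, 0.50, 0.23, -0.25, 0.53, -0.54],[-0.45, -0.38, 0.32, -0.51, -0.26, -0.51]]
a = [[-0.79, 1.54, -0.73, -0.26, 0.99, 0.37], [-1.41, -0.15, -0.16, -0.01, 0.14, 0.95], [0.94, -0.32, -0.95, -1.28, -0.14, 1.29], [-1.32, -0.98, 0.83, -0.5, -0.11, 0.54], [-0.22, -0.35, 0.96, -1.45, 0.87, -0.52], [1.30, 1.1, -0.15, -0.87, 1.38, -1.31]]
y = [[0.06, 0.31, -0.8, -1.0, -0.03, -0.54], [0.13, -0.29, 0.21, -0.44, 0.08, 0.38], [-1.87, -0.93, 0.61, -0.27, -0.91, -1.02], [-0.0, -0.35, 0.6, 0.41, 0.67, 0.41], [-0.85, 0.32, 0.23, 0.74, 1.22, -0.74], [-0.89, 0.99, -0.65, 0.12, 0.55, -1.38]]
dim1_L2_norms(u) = [0.83, 0.92, 0.64, 0.67, 1.14, 1.02]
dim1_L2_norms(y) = [1.43, 0.7, 2.58, 1.13, 1.86, 2.1]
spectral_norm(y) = 2.90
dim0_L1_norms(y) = [3.8, 3.19, 3.1, 2.98, 3.46, 4.47]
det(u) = -0.08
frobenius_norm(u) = 2.17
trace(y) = 0.63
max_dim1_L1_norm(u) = 2.65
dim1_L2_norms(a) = [2.17, 1.72, 2.28, 1.99, 2.05, 2.7]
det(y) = -0.00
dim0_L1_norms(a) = [5.98, 4.44, 3.78, 4.37, 3.63, 4.98]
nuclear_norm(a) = 10.71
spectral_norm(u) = 1.52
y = a @ u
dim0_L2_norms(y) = [2.24, 1.5, 1.38, 1.41, 1.75, 2.02]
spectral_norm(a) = 3.40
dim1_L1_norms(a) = [4.68, 2.82, 4.92, 4.28, 4.37, 6.11]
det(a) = 0.04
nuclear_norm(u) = 4.69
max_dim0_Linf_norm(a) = 1.54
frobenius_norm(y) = 4.28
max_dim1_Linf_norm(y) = 1.87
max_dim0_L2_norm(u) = 1.12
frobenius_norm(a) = 5.32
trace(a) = -2.83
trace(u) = -0.70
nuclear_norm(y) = 8.13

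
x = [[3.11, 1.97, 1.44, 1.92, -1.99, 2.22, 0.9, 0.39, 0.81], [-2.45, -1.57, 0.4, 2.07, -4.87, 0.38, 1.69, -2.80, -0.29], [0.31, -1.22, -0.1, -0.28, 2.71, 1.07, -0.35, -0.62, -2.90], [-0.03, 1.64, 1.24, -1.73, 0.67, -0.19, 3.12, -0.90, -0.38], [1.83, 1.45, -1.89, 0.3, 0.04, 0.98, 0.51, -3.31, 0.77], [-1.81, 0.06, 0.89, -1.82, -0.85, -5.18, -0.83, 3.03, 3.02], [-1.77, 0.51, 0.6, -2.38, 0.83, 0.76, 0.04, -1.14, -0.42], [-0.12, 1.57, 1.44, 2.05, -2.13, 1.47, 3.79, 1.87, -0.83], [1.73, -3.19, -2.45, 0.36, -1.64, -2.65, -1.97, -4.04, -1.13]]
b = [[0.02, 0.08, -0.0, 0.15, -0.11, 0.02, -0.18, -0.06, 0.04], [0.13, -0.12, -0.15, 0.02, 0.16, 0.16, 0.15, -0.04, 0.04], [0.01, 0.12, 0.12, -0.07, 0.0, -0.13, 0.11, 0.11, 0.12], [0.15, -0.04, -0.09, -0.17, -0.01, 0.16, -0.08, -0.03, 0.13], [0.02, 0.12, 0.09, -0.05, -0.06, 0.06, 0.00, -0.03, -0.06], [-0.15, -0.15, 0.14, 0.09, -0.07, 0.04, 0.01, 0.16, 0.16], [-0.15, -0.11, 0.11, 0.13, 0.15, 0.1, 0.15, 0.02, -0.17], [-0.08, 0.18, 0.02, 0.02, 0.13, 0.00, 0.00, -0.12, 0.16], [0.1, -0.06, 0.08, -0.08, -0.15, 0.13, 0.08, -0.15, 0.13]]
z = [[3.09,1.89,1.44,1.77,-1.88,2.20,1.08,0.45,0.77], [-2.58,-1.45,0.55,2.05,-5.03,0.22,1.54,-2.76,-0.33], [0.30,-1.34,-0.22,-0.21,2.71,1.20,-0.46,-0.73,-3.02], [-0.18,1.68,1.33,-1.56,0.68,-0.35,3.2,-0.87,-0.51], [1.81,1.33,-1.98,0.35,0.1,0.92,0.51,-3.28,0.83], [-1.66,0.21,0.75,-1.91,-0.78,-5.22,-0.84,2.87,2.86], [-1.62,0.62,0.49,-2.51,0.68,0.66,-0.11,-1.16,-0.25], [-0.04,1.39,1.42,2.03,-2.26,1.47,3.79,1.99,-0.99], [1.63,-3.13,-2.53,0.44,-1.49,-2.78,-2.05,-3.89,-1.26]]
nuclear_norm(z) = 42.12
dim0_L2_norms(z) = [5.26, 4.92, 4.16, 4.92, 6.71, 6.7, 5.79, 6.97, 4.65]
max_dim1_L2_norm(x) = 7.34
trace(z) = -4.64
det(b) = -0.00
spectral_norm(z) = 9.14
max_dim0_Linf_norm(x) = 5.18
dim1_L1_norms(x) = [14.75, 16.52, 9.56, 9.9, 11.08, 17.49, 8.45, 15.27, 19.16]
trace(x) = -4.65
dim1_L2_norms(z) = [5.35, 6.98, 4.54, 4.35, 4.65, 7.21, 3.44, 5.89, 7.07]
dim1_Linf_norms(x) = [3.11, 4.87, 2.9, 3.12, 3.31, 5.18, 2.38, 3.79, 4.04]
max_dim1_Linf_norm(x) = 5.18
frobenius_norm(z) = 16.94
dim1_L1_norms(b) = [0.66, 0.97, 0.79, 0.86, 0.49, 0.97, 1.09, 0.71, 0.96]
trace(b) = -0.01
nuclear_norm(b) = 2.57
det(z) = 19136.78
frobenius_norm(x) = 16.95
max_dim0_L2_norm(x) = 7.1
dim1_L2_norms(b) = [0.28, 0.36, 0.3, 0.33, 0.19, 0.36, 0.38, 0.31, 0.33]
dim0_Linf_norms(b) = [0.15, 0.18, 0.15, 0.17, 0.16, 0.16, 0.18, 0.16, 0.17]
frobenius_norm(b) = 0.97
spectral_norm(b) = 0.51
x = b + z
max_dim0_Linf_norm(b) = 0.18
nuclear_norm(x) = 41.96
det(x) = 19636.89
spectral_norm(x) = 9.08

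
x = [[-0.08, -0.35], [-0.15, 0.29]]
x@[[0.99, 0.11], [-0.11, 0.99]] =[[-0.04, -0.36], [-0.18, 0.27]]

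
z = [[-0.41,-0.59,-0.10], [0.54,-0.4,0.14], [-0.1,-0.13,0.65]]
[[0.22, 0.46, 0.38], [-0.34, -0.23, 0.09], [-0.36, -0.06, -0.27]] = z @ [[-0.44, -0.59, -0.07], [0.03, -0.32, -0.51], [-0.62, -0.25, -0.53]]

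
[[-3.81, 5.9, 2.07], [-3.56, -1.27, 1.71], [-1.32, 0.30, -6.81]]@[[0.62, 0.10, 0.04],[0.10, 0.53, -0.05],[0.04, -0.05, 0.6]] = [[-1.69, 2.64, 0.79], [-2.27, -1.11, 0.95], [-1.06, 0.37, -4.15]]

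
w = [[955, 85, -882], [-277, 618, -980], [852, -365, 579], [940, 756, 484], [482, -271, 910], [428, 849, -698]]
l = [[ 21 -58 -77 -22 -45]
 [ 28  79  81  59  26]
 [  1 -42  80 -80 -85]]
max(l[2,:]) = 80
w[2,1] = -365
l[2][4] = -85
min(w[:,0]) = -277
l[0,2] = -77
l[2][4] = -85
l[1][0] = 28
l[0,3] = -22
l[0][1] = -58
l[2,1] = -42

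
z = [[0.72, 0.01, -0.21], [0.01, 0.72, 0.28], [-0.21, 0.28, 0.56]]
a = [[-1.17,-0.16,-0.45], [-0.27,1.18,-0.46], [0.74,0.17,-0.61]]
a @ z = [[-0.75, -0.25, -0.05], [-0.09, 0.72, 0.13], [0.66, -0.04, -0.45]]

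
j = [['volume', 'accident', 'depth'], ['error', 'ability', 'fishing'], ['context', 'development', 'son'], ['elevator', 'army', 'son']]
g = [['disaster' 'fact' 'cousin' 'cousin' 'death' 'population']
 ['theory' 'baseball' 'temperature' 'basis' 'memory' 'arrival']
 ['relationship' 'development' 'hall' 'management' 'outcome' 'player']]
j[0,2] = 'depth'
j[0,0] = 'volume'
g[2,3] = 'management'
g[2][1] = 'development'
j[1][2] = 'fishing'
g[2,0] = 'relationship'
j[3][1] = 'army'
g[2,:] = ['relationship', 'development', 'hall', 'management', 'outcome', 'player']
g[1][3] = 'basis'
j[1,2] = 'fishing'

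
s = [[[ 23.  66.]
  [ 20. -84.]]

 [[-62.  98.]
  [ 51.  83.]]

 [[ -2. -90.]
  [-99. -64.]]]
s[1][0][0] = -62.0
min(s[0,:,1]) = -84.0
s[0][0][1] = 66.0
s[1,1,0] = 51.0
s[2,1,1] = -64.0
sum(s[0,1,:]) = -64.0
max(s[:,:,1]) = 98.0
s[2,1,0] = -99.0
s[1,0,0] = -62.0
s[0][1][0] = 20.0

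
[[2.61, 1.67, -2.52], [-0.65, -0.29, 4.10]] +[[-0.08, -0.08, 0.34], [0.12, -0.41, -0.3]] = [[2.53,1.59,-2.18], [-0.53,-0.7,3.80]]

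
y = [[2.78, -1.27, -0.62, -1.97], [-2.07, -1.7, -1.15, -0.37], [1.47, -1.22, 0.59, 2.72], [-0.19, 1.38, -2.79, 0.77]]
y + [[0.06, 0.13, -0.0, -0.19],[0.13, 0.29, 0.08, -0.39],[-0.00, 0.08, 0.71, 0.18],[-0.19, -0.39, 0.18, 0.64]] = [[2.84,  -1.14,  -0.62,  -2.16], [-1.94,  -1.41,  -1.07,  -0.76], [1.47,  -1.14,  1.3,  2.9], [-0.38,  0.99,  -2.61,  1.41]]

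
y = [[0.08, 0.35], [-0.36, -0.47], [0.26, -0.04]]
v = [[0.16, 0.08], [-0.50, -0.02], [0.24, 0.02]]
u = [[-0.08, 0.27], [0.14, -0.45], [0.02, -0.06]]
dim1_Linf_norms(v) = [0.16, 0.5, 0.24]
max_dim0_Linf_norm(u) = 0.45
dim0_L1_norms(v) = [0.9, 0.12]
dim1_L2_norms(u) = [0.28, 0.47, 0.06]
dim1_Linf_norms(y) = [0.35, 0.47, 0.26]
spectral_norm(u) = 0.55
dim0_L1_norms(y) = [0.7, 0.86]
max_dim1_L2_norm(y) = 0.59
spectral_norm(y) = 0.69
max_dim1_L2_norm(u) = 0.47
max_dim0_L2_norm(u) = 0.53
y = v + u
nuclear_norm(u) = 0.56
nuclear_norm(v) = 0.65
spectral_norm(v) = 0.58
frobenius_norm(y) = 0.74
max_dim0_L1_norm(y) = 0.86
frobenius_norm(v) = 0.58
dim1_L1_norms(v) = [0.24, 0.52, 0.26]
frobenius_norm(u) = 0.55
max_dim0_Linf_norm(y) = 0.47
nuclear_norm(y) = 0.96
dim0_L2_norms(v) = [0.58, 0.08]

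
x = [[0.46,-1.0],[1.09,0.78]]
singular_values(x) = [1.38, 1.05]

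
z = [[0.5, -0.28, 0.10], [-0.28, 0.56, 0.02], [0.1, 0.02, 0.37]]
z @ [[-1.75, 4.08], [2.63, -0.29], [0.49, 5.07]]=[[-1.56, 2.63], [1.97, -1.2], [0.06, 2.28]]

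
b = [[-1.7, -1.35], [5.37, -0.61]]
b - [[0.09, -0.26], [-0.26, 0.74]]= [[-1.79, -1.09],[5.63, -1.35]]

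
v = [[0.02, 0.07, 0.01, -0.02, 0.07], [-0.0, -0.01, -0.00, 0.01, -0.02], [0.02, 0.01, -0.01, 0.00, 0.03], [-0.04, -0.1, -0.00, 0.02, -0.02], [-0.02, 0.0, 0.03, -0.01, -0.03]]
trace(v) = -0.01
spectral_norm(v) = 0.15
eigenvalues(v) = [(-0.03+0.03j), (-0.03-0.03j), (0.03+0j), (0.01+0.01j), (0.01-0.01j)]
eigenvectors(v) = [[-0.76+0.00j, (-0.76-0j), (0.64+0j), -0.34+0.29j, (-0.34-0.29j)], [0.27+0.02j, (0.27-0.02j), (-0.19+0j), (0.21-0.24j), (0.21+0.24j)], [(-0.2+0.26j), -0.20-0.26j, 0.30+0.00j, -0.01+0.31j, -0.01-0.31j], [(0.08-0.06j), (0.08+0.06j), -0.68+0.00j, 0.77+0.00j, 0.77-0.00j], [0.33-0.34j, (0.33+0.34j), (0.05+0j), -0.00+0.09j, (-0-0.09j)]]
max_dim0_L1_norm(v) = 0.19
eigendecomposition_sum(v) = [[(-0+0.02j), 0.00-0.01j, -0.00-0.03j, (-0+0.01j), 0.03+0.01j], [0.00-0.01j, -0.00+0.00j, 0.00+0.01j, -0j, (-0.01-0j)], [0.01+0.01j, (-0-0j), (-0.01-0.01j), 0j, (0.01-0.01j)], [(-0-0j), -0.00+0.00j, 0.00+0.00j, -0.00-0.00j, (-0+0j)], [(-0.01-0.01j), 0j, (0.01+0.01j), (-0-0.01j), (-0.02+0.01j)]] + [[-0.00-0.02j,  0.00+0.01j,  (-0+0.03j),  (-0-0.01j),  0.03-0.01j],[0.00+0.01j,  (-0-0j),  -0.01j,  0j,  (-0.01+0j)],[(0.01-0.01j),  (-0+0j),  (-0.01+0.01j),  -0j,  0.01+0.01j],[-0.00+0.00j,  -0.00-0.00j,  -0j,  (-0+0j),  (-0-0j)],[(-0.01+0.01j),  0.00-0.00j,  0.01-0.01j,  (-0+0.01j),  -0.02-0.01j]] + [[(0.03+0j), 0.08+0.00j, (0.03-0j), (-0.01+0j), (0.03-0j)], [(-0.01-0j), -0.02-0.00j, (-0.01+0j), -0j, (-0.01+0j)], [(0.02+0j), 0.04+0.00j, (0.01-0j), -0.00+0.00j, 0.01-0.00j], [(-0.03-0j), (-0.09-0j), (-0.03+0j), (0.01-0j), -0.03+0.00j], [0j, (0.01+0j), -0j, (-0+0j), -0j]] + [[-0.00-0.01j, -0.01-0.02j, -0.01+0.00j, -0.00+0.00j, -0.00+0.00j], [0.00+0.00j, 0.01+0.01j, -0j, -0j, 0.00-0.00j], [-0.01-0.00j, (-0.01-0j), -0.00+0.00j, (-0+0j), -0.00+0.00j], [-0.00+0.01j, -0.01+0.03j, (0.01+0j), (0.01+0j), 0.01+0.00j], [-0.00-0.00j, (-0-0j), -0.00+0.00j, (-0+0j), (-0+0j)]] + [[-0.00+0.01j, -0.01+0.02j, -0.01-0.00j, -0.00-0.00j, (-0-0j)],[-0j, 0.01-0.01j, 0j, 0.00+0.00j, 0j],[(-0.01+0j), (-0.01+0j), (-0-0j), -0.00-0.00j, -0.00-0.00j],[(-0-0.01j), (-0.01-0.03j), 0.01-0.00j, 0.01-0.00j, (0.01-0j)],[-0.00+0.00j, -0.00+0.00j, (-0-0j), -0.00-0.00j, (-0-0j)]]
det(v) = 0.00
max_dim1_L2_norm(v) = 0.11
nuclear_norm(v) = 0.26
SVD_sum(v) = [[0.03, 0.08, 0.0, -0.02, 0.05], [-0.01, -0.02, -0.0, 0.00, -0.01], [0.01, 0.02, 0.0, -0.01, 0.01], [-0.03, -0.08, -0.00, 0.02, -0.05], [-0.01, -0.01, -0.0, 0.0, -0.01]] + [[0.00, -0.01, -0.01, 0.00, 0.01],[-0.0, 0.0, 0.0, -0.00, -0.01],[0.0, -0.01, -0.01, 0.0, 0.02],[0.0, -0.01, -0.01, 0.01, 0.02],[-0.00, 0.02, 0.01, -0.01, -0.03]] + [[-0.01,  -0.00,  0.01,  -0.01,  0.01], [0.01,  0.00,  -0.01,  0.0,  -0.00], [0.00,  0.00,  -0.0,  0.00,  -0.00], [-0.01,  -0.0,  0.01,  -0.01,  0.01], [-0.01,  -0.00,  0.01,  -0.01,  0.01]] + [[0.0, -0.0, 0.0, 0.0, 0.00], [0.0, -0.0, 0.0, 0.0, 0.00], [0.0, -0.0, 0.0, 0.0, 0.00], [0.00, -0.0, 0.0, 0.00, 0.00], [0.0, -0.00, 0.0, 0.0, 0.00]] + [[-0.0,0.00,0.0,0.0,0.0], [-0.00,0.00,0.00,0.00,0.00], [0.00,-0.00,-0.0,-0.0,-0.00], [-0.00,0.00,0.00,0.0,0.00], [0.00,-0.00,-0.0,-0.00,-0.00]]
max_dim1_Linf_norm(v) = 0.1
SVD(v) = [[-0.66, -0.29, 0.6, -0.09, 0.34], [0.13, 0.16, -0.26, -0.66, 0.67], [-0.19, -0.42, -0.18, -0.65, -0.57], [0.70, -0.53, 0.46, -0.07, 0.1], [0.12, 0.66, 0.58, -0.35, -0.30]] @ diag([0.15035535464926378, 0.0578494275509911, 0.03816619022454833, 0.007556447352275877, 0.005740477982940943]) @ [[-0.32, -0.80, -0.01, 0.18, -0.48], [-0.11, 0.47, 0.37, -0.17, -0.78], [-0.56, -0.09, 0.66, -0.29, 0.4], [-0.62, 0.19, -0.66, -0.37, -0.03], [-0.42, 0.32, 0.01, 0.85, 0.07]]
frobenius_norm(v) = 0.17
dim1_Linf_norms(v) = [0.07, 0.02, 0.03, 0.1, 0.03]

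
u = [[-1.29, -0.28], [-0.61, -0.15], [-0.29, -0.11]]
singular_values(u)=[1.49, 0.05]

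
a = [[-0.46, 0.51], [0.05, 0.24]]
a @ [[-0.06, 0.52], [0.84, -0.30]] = [[0.46,-0.39], [0.20,-0.05]]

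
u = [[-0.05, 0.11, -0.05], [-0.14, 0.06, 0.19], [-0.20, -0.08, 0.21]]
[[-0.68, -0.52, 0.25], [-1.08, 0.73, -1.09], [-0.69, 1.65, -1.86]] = u @ [[4.18, -3.17, 4.74], [-4.80, -4.75, 3.02], [-1.11, 3.03, -3.18]]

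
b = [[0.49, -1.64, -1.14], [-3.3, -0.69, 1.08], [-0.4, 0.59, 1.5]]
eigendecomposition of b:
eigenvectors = [[0.46, 0.62, 0.47],[0.89, -0.67, -0.55],[-0.09, -0.42, 0.69]]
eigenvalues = [-2.49, 3.04, 0.75]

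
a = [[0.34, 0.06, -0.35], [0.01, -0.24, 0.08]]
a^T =[[0.34, 0.01], [0.06, -0.24], [-0.35, 0.08]]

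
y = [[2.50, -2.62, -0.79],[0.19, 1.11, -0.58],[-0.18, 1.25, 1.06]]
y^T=[[2.5,  0.19,  -0.18],[-2.62,  1.11,  1.25],[-0.79,  -0.58,  1.06]]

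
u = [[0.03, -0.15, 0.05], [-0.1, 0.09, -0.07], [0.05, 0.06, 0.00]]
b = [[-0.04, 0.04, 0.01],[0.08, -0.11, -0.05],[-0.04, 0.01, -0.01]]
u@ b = [[-0.02, 0.02, 0.01], [0.01, -0.01, -0.00], [0.00, -0.00, -0.00]]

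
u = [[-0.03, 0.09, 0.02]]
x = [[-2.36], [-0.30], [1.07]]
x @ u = [[0.07, -0.21, -0.05],[0.01, -0.03, -0.01],[-0.03, 0.1, 0.02]]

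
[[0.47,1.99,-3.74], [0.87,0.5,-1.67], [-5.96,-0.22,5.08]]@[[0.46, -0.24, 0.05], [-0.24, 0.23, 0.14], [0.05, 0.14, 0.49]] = [[-0.45, -0.18, -1.53], [0.20, -0.33, -0.70], [-2.43, 2.09, 2.16]]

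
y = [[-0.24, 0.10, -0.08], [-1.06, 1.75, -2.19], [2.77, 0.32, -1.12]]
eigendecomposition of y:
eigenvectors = [[0.0, 0.14, 0.06], [-0.64, 0.81, 0.98], [-0.77, 0.57, 0.2]]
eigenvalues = [-0.87, 0.01, 1.25]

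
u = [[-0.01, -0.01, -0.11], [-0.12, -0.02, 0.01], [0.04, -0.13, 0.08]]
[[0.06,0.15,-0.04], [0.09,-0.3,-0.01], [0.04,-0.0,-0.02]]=u @ [[-0.68, 2.40, 0.04], [-0.76, -0.22, 0.35], [-0.39, -1.56, 0.34]]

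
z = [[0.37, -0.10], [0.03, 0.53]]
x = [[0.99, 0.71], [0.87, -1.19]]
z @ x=[[0.28,0.38], [0.49,-0.61]]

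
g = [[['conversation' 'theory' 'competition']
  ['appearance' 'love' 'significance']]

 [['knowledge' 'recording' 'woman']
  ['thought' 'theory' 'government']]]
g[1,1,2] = 'government'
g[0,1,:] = ['appearance', 'love', 'significance']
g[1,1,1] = 'theory'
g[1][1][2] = 'government'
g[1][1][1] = 'theory'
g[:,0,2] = ['competition', 'woman']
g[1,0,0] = 'knowledge'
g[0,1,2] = 'significance'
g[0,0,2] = 'competition'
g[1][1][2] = 'government'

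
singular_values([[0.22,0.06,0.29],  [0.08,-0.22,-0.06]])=[0.37, 0.24]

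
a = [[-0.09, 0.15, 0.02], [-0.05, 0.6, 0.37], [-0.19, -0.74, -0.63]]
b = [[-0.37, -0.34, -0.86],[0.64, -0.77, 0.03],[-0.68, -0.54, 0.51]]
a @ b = [[0.12, -0.1, 0.09], [0.15, -0.64, 0.25], [0.03, 0.97, -0.18]]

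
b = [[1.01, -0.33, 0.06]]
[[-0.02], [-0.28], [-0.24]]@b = [[-0.02, 0.01, -0.00],[-0.28, 0.09, -0.02],[-0.24, 0.08, -0.01]]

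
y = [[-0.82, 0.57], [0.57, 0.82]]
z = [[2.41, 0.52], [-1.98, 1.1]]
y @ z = [[-3.10, 0.2], [-0.25, 1.2]]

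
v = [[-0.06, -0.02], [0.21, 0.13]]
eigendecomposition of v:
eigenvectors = [[-0.62,  0.12], [0.79,  -0.99]]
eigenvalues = [-0.03, 0.1]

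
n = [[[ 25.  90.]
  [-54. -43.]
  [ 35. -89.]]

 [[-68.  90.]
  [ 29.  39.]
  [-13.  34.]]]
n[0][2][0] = 35.0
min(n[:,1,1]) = -43.0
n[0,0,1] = 90.0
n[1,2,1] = 34.0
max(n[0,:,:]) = 90.0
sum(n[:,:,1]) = 121.0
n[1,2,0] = -13.0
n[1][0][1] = 90.0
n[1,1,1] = 39.0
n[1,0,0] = -68.0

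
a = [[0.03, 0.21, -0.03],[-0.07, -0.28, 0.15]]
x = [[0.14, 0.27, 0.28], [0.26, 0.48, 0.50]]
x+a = [[0.17, 0.48, 0.25], [0.19, 0.20, 0.65]]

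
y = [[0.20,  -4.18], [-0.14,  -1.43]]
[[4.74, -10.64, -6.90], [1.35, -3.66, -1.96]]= y@ [[1.32, 0.09, -1.92],[-1.07, 2.55, 1.56]]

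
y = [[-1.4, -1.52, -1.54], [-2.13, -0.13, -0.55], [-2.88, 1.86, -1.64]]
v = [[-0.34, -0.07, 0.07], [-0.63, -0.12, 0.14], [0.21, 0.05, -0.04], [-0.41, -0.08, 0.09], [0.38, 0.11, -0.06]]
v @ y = [[0.42,  0.66,  0.45], [0.73,  1.23,  0.81], [-0.29,  -0.40,  -0.29], [0.49,  0.8,  0.53], [-0.59,  -0.70,  -0.55]]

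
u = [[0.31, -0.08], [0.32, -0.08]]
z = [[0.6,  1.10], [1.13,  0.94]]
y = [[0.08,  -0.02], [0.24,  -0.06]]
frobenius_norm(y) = 0.26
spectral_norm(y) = 0.26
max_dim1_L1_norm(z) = 2.07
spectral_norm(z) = 1.90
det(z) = -0.68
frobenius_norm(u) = 0.46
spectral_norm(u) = 0.46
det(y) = -0.00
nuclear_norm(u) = 0.46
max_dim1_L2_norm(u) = 0.33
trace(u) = 0.23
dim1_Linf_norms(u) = [0.31, 0.32]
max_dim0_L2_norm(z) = 1.45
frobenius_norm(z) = 1.93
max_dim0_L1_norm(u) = 0.63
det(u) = 0.00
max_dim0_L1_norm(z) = 2.04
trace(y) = 0.02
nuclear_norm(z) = 2.26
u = z @ y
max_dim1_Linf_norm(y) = 0.24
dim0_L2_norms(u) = [0.45, 0.11]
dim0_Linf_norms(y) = [0.24, 0.06]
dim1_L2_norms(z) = [1.25, 1.47]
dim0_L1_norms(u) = [0.63, 0.16]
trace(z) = 1.54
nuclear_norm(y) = 0.26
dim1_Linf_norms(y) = [0.08, 0.24]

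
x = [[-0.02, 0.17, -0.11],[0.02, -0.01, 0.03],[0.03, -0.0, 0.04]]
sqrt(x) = [[0.02+0.11j, (0.35-0.84j), (-0.23+0.51j)], [0.06-0.04j, (0.12+0.28j), 0.05-0.17j], [0.10-0.05j, (0.12+0.35j), 0.13-0.21j]]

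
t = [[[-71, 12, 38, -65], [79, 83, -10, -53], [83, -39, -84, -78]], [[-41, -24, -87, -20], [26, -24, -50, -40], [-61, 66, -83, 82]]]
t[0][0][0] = -71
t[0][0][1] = 12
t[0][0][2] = 38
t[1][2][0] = -61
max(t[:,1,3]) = -40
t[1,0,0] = -41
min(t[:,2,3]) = -78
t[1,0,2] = -87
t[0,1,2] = -10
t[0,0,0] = -71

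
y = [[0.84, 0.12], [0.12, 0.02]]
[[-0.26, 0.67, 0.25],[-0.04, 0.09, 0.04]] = y @ [[-0.34,1.01,0.19], [0.24,-1.49,0.79]]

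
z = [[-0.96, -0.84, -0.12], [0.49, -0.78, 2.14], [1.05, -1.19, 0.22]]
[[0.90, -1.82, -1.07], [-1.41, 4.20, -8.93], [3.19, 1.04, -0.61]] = z @ [[1.06, 1.2, 1.05],  [-2.05, 0.53, 0.67],  [-1.65, 1.88, -4.17]]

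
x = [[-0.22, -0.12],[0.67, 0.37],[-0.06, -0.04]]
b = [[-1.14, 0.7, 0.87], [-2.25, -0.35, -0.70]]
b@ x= [[0.67,0.36], [0.30,0.17]]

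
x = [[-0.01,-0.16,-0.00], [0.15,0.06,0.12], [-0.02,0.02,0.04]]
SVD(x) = [[-0.47, -0.87, 0.10], [0.88, -0.48, -0.05], [0.09, 0.07, 0.99]] @ diag([0.2163614253000241, 0.14086568753989231, 0.04409752505589801]) @ [[0.62, 0.60, 0.50], [-0.46, 0.8, -0.39], [-0.64, 0.01, 0.77]]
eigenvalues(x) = [(0.01+0.15j), (0.01-0.15j), (0.06+0j)]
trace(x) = 0.09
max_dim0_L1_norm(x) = 0.24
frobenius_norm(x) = 0.26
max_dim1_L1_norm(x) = 0.33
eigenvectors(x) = [[(0.73+0j),0.73-0.00j,-0.60+0.00j], [-0.11-0.66j,-0.11+0.66j,(0.27+0j)], [-0.07+0.13j,-0.07-0.13j,(0.75+0j)]]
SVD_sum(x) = [[-0.06,-0.06,-0.05], [0.12,0.11,0.10], [0.01,0.01,0.01]] + [[0.06, -0.1, 0.05], [0.03, -0.05, 0.03], [-0.00, 0.01, -0.00]] + [[-0.00,0.00,0.0], [0.00,-0.0,-0.0], [-0.03,0.0,0.03]]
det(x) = 0.00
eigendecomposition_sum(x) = [[-0.00+0.08j, -0.08+0.02j, 0.03+0.06j], [0.07-0.01j, 0.03+0.07j, (0.05-0.03j)], [(-0.01-0.01j), -0.01j, (-0.01-0j)]] + [[(-0-0.08j), -0.08-0.02j, (0.03-0.06j)], [(0.07+0.01j), (0.03-0.07j), (0.05+0.03j)], [(-0.01+0.01j), 0.01j, -0.01+0.00j]] + [[(-0.01+0j), -0.01-0.00j, -0.05-0.00j], [-0j, 0j, (0.02+0j)], [0.01-0.00j, (0.01+0j), 0.06+0.00j]]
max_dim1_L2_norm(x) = 0.2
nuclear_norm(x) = 0.40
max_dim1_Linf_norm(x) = 0.16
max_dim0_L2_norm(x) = 0.17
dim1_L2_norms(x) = [0.16, 0.2, 0.05]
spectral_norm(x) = 0.22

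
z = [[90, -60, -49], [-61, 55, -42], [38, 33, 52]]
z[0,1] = -60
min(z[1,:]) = -61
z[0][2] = -49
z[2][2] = 52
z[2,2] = 52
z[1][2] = -42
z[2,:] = [38, 33, 52]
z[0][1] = -60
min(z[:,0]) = -61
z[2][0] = 38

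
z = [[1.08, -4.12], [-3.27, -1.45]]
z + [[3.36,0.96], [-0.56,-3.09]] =[[4.44, -3.16],  [-3.83, -4.54]]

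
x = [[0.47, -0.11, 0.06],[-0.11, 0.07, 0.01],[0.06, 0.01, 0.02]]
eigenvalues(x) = [0.5, 0.06, -0.0]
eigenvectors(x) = [[-0.96, 0.15, -0.22], [0.24, 0.85, -0.46], [-0.11, 0.50, 0.86]]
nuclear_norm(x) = 0.56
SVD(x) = [[-0.96, -0.15, -0.22], [0.24, -0.85, -0.46], [-0.11, -0.50, 0.86]] @ diag([0.5046559075055731, 0.05587604182151503, 0.0005319493270882674]) @ [[-0.96, 0.24, -0.11], [-0.15, -0.85, -0.5], [0.22, 0.46, -0.86]]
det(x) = -0.00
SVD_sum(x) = [[0.47,-0.12,0.06], [-0.12,0.03,-0.01], [0.06,-0.01,0.01]] + [[0.00, 0.01, 0.0], [0.01, 0.04, 0.02], [0.00, 0.02, 0.01]] + [[-0.00, -0.00, 0.0],[-0.00, -0.0, 0.00],[0.0, 0.0, -0.00]]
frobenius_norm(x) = 0.51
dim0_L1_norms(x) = [0.64, 0.19, 0.09]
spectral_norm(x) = 0.50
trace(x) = 0.56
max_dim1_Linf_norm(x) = 0.47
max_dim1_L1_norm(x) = 0.64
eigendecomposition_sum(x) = [[0.47, -0.12, 0.06],[-0.12, 0.03, -0.01],[0.06, -0.01, 0.01]] + [[0.00,0.01,0.0], [0.01,0.04,0.02], [0.0,0.02,0.01]] + [[-0.00, -0.0, 0.00], [-0.0, -0.00, 0.0], [0.0, 0.00, -0.0]]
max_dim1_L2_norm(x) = 0.49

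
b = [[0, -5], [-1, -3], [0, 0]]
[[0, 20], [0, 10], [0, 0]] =b @[[0, 2], [0, -4]]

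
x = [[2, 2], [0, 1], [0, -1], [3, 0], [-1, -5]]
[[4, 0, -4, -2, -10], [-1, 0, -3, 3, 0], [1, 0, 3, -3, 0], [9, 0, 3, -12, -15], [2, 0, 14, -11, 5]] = x@[[3, 0, 1, -4, -5], [-1, 0, -3, 3, 0]]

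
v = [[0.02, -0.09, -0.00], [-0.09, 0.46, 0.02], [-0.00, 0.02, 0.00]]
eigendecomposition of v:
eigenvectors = [[-0.19, -0.82, -0.54], [0.98, -0.14, -0.14], [0.04, -0.56, 0.83]]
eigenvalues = [0.48, 0.0, -0.0]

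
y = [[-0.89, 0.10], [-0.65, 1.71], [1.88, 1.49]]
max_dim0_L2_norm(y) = 2.27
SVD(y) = [[-0.2,-0.4], [0.33,-0.89], [0.92,0.23]] @ diag([2.5622393644279025, 1.8270548539592621]) @ [[0.66, 0.75], [0.75, -0.66]]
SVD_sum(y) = [[-0.34, -0.39], [0.56, 0.64], [1.56, 1.77]] + [[-0.55,  0.49], [-1.21,  1.07], [0.32,  -0.28]]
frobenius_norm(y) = 3.15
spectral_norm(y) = 2.56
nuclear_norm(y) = 4.39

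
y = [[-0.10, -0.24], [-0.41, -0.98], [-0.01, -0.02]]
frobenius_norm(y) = 1.09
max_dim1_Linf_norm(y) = 0.98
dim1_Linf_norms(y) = [0.24, 0.98, 0.02]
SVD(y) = [[-0.24, 0.23], [-0.97, -0.04], [-0.02, -0.97]] @ diag([1.0938910335018919, 0.0015513942640291015]) @ [[0.39, 0.92], [0.92, -0.39]]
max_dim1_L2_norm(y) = 1.06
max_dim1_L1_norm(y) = 1.39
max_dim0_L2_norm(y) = 1.01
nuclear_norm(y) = 1.10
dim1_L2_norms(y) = [0.26, 1.06, 0.02]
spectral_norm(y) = 1.09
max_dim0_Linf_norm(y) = 0.98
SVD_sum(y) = [[-0.10, -0.24], [-0.41, -0.98], [-0.01, -0.02]] + [[0.0, -0.00], [-0.00, 0.00], [-0.0, 0.00]]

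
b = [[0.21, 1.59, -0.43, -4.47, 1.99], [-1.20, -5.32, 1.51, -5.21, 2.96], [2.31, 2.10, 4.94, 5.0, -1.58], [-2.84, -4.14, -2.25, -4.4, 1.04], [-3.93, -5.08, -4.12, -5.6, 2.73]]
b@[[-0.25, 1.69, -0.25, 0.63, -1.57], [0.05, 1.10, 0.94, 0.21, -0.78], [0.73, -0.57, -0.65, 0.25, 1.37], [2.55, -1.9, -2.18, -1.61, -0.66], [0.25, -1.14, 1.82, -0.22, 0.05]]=[[-11.19, 8.57, 15.09, 7.12, 0.89], [-11.41, -2.22, 11.06, 6.24, 11.69], [15.49, -4.3, -15.59, -4.57, -1.88], [-12.1, -0.9, 9.77, 3.63, 7.56], [-15.88, -2.35, 16.06, 3.84, 8.32]]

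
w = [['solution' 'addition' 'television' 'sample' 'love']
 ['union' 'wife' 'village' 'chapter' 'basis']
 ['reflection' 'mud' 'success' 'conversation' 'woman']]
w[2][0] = 'reflection'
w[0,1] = 'addition'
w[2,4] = 'woman'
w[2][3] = 'conversation'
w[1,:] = ['union', 'wife', 'village', 'chapter', 'basis']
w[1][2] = 'village'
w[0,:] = ['solution', 'addition', 'television', 'sample', 'love']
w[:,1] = ['addition', 'wife', 'mud']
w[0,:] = ['solution', 'addition', 'television', 'sample', 'love']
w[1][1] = 'wife'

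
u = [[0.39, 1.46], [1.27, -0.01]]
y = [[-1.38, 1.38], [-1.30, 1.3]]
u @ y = [[-2.44, 2.44], [-1.74, 1.74]]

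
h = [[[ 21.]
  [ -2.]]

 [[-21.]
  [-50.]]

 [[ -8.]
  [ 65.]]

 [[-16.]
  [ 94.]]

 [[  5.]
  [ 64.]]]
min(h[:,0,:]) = -21.0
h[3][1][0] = 94.0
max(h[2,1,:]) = 65.0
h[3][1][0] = 94.0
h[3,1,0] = 94.0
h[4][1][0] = 64.0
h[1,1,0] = -50.0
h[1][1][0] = -50.0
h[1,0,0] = -21.0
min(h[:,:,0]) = -50.0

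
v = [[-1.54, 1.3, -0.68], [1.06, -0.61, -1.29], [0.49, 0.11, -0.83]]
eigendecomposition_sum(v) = [[-1.48+0.00j, (1.07+0j), 0.24-0.00j], [(1.16-0j), -0.84-0.00j, (-0.19+0j)], [0.38-0.00j, -0.28-0.00j, -0.06+0.00j]] + [[-0.03+0.12j,0.11+0.22j,(-0.46-0.21j)],[(-0.05+0.15j),0.12+0.29j,(-0.55-0.32j)],[0.05+0.09j,0.19+0.06j,-0.38+0.15j]] + [[(-0.03-0.12j), (0.11-0.22j), -0.46+0.21j], [(-0.05-0.15j), 0.12-0.29j, -0.55+0.32j], [0.05-0.09j, 0.19-0.06j, (-0.38-0.15j)]]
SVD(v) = [[-0.78, 0.60, 0.16], [0.59, 0.63, 0.5], [0.20, 0.49, -0.85]] @ diag([2.389381465852636, 1.6909905126339795, 0.23729158607455209]) @ [[0.81, -0.57, -0.17],  [-0.01, 0.27, -0.96],  [-0.59, -0.78, -0.21]]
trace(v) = -2.98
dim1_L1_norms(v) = [3.52, 2.96, 1.43]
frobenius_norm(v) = 2.94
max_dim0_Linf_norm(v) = 1.54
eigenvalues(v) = [(-2.39+0j), (-0.3+0.56j), (-0.3-0.56j)]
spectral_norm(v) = 2.39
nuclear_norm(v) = 4.32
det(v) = -0.96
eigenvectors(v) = [[(0.77+0j), -0.55+0.06j, (-0.55-0.06j)], [-0.61+0.00j, -0.70+0.00j, (-0.7-0j)], [-0.20+0.00j, -0.28+0.35j, -0.28-0.35j]]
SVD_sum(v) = [[-1.51, 1.06, 0.31],  [1.14, -0.8, -0.23],  [0.38, -0.27, -0.08]] + [[-0.01, 0.27, -0.98], [-0.01, 0.28, -1.03], [-0.01, 0.22, -0.79]] + [[-0.02, -0.03, -0.01], [-0.07, -0.09, -0.02], [0.12, 0.16, 0.04]]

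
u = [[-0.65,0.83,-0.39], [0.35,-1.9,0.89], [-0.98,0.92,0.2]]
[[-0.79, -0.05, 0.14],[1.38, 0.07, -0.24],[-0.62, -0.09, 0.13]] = u@[[0.37,0.04,-0.07], [-0.4,-0.05,0.08], [0.55,-0.04,-0.07]]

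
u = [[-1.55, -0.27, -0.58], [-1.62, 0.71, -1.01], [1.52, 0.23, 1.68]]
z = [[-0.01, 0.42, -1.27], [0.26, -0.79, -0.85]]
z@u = [[-2.60, 0.01, -2.55],[-0.42, -0.83, -0.78]]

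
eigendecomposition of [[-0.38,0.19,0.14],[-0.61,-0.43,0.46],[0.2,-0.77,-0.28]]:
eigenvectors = [[(0.59+0j), 0.20+0.15j, 0.20-0.15j], [(0.04+0j), (-0.11+0.66j), -0.11-0.66j], [0.81+0.00j, -0.70+0.00j, (-0.7-0j)]]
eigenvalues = [(-0.17+0j), (-0.46+0.68j), (-0.46-0.68j)]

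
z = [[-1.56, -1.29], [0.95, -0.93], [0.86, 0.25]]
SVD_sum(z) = [[-1.72, -1.02], [0.3, 0.18], [0.75, 0.44]] + [[0.16, -0.27],[0.65, -1.11],[0.11, -0.19]]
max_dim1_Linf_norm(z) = 1.56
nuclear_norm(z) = 3.55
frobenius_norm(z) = 2.58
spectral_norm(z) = 2.21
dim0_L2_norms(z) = [2.02, 1.61]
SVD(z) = [[-0.91, -0.24], [0.16, -0.96], [0.39, -0.17]] @ diag([2.2065313610621224, 1.3410515846339905]) @ [[0.86, 0.51], [-0.51, 0.86]]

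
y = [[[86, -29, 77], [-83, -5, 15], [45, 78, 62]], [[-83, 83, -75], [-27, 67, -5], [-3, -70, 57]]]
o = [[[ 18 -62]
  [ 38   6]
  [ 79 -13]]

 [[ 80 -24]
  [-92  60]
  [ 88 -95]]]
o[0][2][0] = 79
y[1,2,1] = -70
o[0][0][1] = -62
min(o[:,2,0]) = 79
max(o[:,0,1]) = -24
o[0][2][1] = -13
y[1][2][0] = -3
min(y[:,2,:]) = -70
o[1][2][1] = -95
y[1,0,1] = 83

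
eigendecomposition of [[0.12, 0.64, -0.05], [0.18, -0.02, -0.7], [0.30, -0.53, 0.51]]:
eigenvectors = [[0.55, -0.87, -0.63], [-0.69, -0.48, -0.59], [-0.46, 0.13, 0.5]]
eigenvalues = [-0.64, 0.49, 0.76]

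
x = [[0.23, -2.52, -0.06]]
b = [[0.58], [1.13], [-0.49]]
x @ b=[[-2.68]]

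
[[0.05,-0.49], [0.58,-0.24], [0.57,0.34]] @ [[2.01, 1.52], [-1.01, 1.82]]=[[0.6,-0.82], [1.41,0.44], [0.8,1.49]]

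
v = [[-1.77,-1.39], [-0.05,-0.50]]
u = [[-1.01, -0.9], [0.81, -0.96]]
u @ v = [[1.83, 1.85], [-1.39, -0.65]]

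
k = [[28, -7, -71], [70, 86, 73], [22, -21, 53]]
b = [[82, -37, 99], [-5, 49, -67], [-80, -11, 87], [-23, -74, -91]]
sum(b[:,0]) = -26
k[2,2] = 53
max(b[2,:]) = 87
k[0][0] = 28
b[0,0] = 82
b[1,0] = -5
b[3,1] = -74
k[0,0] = 28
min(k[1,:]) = 70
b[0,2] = 99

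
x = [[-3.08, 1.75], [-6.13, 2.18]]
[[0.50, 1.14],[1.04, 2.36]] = x@ [[-0.18, -0.41], [-0.03, -0.07]]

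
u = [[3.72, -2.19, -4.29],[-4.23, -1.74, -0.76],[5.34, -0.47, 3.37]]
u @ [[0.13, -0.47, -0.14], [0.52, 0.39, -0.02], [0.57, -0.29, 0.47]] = [[-3.1, -1.36, -2.49], [-1.89, 1.53, 0.27], [2.37, -3.67, 0.85]]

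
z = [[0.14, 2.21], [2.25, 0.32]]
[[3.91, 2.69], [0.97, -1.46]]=z @ [[0.18,-0.83], [1.76,1.27]]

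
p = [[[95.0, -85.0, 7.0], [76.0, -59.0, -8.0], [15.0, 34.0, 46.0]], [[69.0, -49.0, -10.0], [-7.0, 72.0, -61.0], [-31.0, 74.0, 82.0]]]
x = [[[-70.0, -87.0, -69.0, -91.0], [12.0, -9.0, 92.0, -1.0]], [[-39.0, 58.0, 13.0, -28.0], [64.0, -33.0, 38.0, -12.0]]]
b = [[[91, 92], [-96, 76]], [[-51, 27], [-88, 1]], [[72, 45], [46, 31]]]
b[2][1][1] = 31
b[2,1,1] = 31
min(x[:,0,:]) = -91.0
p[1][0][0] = 69.0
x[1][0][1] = 58.0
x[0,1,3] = -1.0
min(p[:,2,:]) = -31.0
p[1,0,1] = -49.0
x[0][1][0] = 12.0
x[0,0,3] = -91.0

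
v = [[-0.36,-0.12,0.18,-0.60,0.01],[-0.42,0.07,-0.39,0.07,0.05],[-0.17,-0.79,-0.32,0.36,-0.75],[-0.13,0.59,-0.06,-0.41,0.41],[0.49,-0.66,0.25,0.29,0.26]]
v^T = [[-0.36,  -0.42,  -0.17,  -0.13,  0.49], [-0.12,  0.07,  -0.79,  0.59,  -0.66], [0.18,  -0.39,  -0.32,  -0.06,  0.25], [-0.6,  0.07,  0.36,  -0.41,  0.29], [0.01,  0.05,  -0.75,  0.41,  0.26]]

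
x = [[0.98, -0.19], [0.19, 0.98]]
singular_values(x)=[1.0, 1.0]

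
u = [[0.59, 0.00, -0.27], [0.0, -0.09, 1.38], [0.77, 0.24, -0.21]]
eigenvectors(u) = [[-0.08+0.00j, -0.04+0.31j, (-0.04-0.31j)],[(0.93+0j), (0.86+0j), (0.86-0j)],[-0.37+0.00j, 0.35+0.20j, 0.35-0.20j]]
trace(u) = 0.29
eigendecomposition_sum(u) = [[(0.05-0j), (0.03+0j), (-0.07+0j)], [(-0.51+0j), -0.36-0.00j, (0.82-0j)], [(0.21-0j), (0.14+0j), -0.33+0.00j]] + [[0.27+0.13j, -0.02+0.05j, (-0.1+0.09j)], [(0.26-0.78j), (0.13+0.02j), 0.28+0.23j], [0.28-0.26j, (0.05+0.04j), 0.06+0.16j]] + [[0.27-0.13j, (-0.02-0.05j), (-0.1-0.09j)], [(0.26+0.78j), 0.13-0.02j, 0.28-0.23j], [0.28+0.26j, (0.05-0.04j), (0.06-0.16j)]]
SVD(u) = [[-0.29, -0.51, -0.81], [0.91, -0.41, -0.06], [-0.30, -0.75, 0.59]] @ diag([1.4603343722927062, 0.9345619879315564, 0.14871923821041022]) @ [[-0.27, -0.11, 0.96], [-0.95, -0.15, -0.29], [-0.18, 0.98, 0.06]]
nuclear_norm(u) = 2.54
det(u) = -0.20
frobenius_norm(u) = 1.74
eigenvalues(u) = [(-0.64+0j), (0.47+0.32j), (0.47-0.32j)]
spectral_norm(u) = 1.46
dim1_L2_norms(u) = [0.65, 1.38, 0.83]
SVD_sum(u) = [[0.11, 0.04, -0.4],  [-0.36, -0.14, 1.27],  [0.12, 0.05, -0.42]] + [[0.45, 0.07, 0.14], [0.36, 0.06, 0.11], [0.67, 0.11, 0.2]] + [[0.02,-0.12,-0.01], [0.00,-0.01,-0.0], [-0.02,0.09,0.00]]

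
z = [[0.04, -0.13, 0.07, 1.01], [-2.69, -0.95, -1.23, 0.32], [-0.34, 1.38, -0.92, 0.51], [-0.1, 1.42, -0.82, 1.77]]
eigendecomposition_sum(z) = [[-1.04-0.00j, -0.51-0.00j, (-0.41+0j), 0.45-0.00j], [-1.36-0.00j, -0.67-0.00j, (-0.53+0j), 0.59-0.00j], [(2.1+0j), (1.03+0j), (0.82-0j), (-0.91+0j)], [1.13+0.00j, 0.55+0.00j, (0.44-0j), -0.49+0.00j]] + [[(-0.08+0j), (0.01-0j), -0.07+0.00j, 0.06-0.00j],[0.06-0.00j, (-0+0j), 0.06-0.00j, (-0.05+0j)],[(0.12-0j), (-0.01+0j), (0.11-0j), -0.10+0.00j],[-0j, (-0+0j), 0.00-0.00j, (-0+0j)]] + [[(0.58+1.64j),0.19-0.60j,0.27+1.39j,(0.25-1.8j)],  [-0.70-1.59j,(-0.14+0.61j),(-0.38-1.36j),(-0.11+1.81j)],  [-1.28-0.89j,0.18+0.54j,(-0.93-0.87j),(0.76+1.44j)],  [(-0.61+1.17j),(0.43-0.21j),(-0.63+0.87j),(1.13-0.8j)]] + [[0.58-1.64j,(0.19+0.6j),(0.27-1.39j),(0.25+1.8j)], [(-0.7+1.59j),-0.14-0.61j,(-0.38+1.36j),-0.11-1.81j], [-1.28+0.89j,(0.18-0.54j),-0.93+0.87j,(0.76-1.44j)], [-0.61-1.17j,0.43+0.21j,-0.63-0.87j,1.13+0.80j]]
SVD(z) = [[0.09, -0.16, 0.75, -0.64],[0.87, 0.49, 0.03, 0.04],[0.3, -0.45, -0.62, -0.57],[0.38, -0.73, 0.24, 0.52]] @ diag([3.2107564847658794, 2.8471825968060176, 1.1576651124756143, 0.0023544289334301717]) @ [[-0.77, 0.04, -0.51, 0.37],[-0.39, -0.74, 0.14, -0.53],[0.12, -0.55, 0.33, 0.76],[0.49, -0.39, -0.78, -0.02]]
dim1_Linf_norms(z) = [1.01, 2.69, 1.38, 1.77]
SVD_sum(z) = [[-0.23, 0.01, -0.16, 0.11], [-2.16, 0.10, -1.44, 1.04], [-0.75, 0.03, -0.50, 0.36], [-0.93, 0.04, -0.62, 0.45]] + [[0.17,0.33,-0.06,0.24], [-0.54,-1.03,0.2,-0.75], [0.5,0.95,-0.18,0.69], [0.80,1.53,-0.29,1.11]] + [[0.1,  -0.47,  0.29,  0.66], [0.0,  -0.02,  0.01,  0.03], [-0.08,  0.39,  -0.24,  -0.54], [0.03,  -0.15,  0.09,  0.21]] + [[-0.0, 0.0, 0.00, 0.0], [0.00, -0.0, -0.0, -0.0], [-0.00, 0.00, 0.0, 0.0], [0.0, -0.0, -0.00, -0.0]]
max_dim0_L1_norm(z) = 3.88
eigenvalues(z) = [(-1.37+0j), (0.02+0j), (0.64+0.59j), (0.64-0.59j)]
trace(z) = -0.06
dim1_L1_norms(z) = [1.25, 5.19, 3.15, 4.11]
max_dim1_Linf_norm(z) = 2.69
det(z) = -0.02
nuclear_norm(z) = 7.22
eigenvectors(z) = [[(0.35+0j),0.50+0.00j,(0.54+0j),0.54-0.00j],[0.46+0.00j,-0.40+0.00j,(-0.54+0.04j),(-0.54-0.04j)],[-0.72+0.00j,-0.77+0.00j,(-0.4+0.28j),(-0.4-0.28j)],[(-0.38+0j),(-0.01+0j),0.28+0.30j,(0.28-0.3j)]]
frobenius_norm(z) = 4.44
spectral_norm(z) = 3.21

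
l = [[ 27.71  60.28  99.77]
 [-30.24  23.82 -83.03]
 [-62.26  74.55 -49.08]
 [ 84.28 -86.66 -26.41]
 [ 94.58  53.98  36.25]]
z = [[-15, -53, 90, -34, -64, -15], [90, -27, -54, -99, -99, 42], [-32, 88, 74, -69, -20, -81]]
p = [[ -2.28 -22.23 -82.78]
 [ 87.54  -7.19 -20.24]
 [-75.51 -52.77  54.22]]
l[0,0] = 27.71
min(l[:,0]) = -62.26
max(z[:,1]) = 88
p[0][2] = -82.78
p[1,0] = 87.54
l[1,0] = -30.24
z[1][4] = -99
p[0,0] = -2.28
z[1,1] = -27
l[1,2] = -83.03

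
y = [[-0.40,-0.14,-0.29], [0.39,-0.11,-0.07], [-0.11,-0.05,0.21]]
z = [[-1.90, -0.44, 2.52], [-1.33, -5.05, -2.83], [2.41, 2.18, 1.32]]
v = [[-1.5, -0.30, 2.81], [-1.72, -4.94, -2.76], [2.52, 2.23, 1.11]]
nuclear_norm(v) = 11.17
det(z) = 26.54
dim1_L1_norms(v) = [4.61, 9.42, 5.86]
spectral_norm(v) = 6.75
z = y + v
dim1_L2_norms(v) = [3.2, 5.91, 3.54]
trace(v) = -5.33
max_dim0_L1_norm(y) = 0.9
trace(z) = -5.63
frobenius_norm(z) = 7.60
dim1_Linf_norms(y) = [0.4, 0.39, 0.21]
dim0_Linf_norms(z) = [2.41, 5.05, 2.83]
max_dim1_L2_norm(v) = 5.91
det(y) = 0.03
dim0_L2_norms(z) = [3.34, 5.52, 4.01]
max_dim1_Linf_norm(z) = 5.05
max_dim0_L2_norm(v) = 5.43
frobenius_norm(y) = 0.70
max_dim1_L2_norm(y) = 0.51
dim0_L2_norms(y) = [0.57, 0.18, 0.36]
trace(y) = -0.30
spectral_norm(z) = 6.72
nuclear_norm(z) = 11.25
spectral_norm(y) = 0.59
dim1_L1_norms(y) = [0.83, 0.57, 0.37]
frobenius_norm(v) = 7.60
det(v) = 24.71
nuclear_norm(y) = 1.09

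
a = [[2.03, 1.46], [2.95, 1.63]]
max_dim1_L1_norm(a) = 4.58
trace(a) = 3.66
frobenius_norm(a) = 4.20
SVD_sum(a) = [[2.13,1.30],[2.88,1.75]] + [[-0.1, 0.16], [0.07, -0.12]]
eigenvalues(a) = [3.91, -0.25]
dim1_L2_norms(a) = [2.5, 3.37]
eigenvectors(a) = [[0.61, -0.54], [0.79, 0.84]]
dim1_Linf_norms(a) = [2.03, 2.95]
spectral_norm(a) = 4.19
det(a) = -1.00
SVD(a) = [[-0.6,-0.80], [-0.80,0.60]] @ diag([4.189886982159158, 0.2382164493338323]) @ [[-0.85, -0.52], [0.52, -0.85]]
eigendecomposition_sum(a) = [[2.15, 1.37], [2.77, 1.77]] + [[-0.12, 0.09],[0.18, -0.14]]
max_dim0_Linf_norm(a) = 2.95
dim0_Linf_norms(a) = [2.95, 1.63]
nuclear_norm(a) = 4.43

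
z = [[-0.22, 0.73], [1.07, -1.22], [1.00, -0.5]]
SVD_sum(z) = [[-0.47, 0.48], [1.13, -1.16], [0.74, -0.75]] + [[0.25, 0.25], [-0.06, -0.06], [0.26, 0.25]]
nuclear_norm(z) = 2.56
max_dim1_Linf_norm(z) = 1.22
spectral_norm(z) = 2.05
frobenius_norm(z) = 2.11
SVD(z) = [[-0.33, -0.69], [0.79, 0.17], [0.52, -0.71]] @ diag([2.0490697372209348, 0.5156677341130902]) @ [[0.7,-0.71], [-0.71,-0.7]]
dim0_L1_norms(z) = [2.29, 2.45]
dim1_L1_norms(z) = [0.95, 2.29, 1.5]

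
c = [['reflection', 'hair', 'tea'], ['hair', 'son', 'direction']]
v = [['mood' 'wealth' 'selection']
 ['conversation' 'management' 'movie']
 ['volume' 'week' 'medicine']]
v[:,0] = ['mood', 'conversation', 'volume']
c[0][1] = 'hair'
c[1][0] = 'hair'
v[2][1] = 'week'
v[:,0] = ['mood', 'conversation', 'volume']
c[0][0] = 'reflection'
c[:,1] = ['hair', 'son']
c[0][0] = 'reflection'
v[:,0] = ['mood', 'conversation', 'volume']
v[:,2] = ['selection', 'movie', 'medicine']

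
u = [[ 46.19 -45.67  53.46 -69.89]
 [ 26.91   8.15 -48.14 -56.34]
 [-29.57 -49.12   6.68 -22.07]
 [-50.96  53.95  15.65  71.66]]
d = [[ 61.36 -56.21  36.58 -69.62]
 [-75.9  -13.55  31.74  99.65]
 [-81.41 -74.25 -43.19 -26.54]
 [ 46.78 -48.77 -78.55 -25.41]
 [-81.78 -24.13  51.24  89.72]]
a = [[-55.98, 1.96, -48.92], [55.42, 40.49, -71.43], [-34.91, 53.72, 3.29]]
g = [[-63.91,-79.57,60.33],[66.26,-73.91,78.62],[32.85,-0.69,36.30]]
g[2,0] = 32.85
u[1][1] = 8.15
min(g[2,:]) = -0.69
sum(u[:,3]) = -76.64000000000001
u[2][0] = -29.57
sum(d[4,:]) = 35.050000000000004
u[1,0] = 26.91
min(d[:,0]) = -81.78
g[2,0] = 32.85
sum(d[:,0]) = -130.95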